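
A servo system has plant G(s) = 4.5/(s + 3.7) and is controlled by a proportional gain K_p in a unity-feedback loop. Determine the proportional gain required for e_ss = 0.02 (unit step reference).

K_p = 40.3

Steady-state error for a unit step on this type-0 loop is 1/(1 + K_p·G(0)).
G(0) = 1.216. Require 1/(1 + K_p·1.216) = 0.02, so 1 + 1.216·K_p = 50.
K_p = (50 − 1)/1.216 = 40.3.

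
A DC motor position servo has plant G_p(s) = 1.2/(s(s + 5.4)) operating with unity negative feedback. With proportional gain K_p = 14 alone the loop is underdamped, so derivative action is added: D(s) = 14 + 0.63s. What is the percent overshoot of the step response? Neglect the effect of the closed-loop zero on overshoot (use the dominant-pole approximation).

2.81%

Forward path: (14 + 0.63s)·1.2/(s(s+5.4)). The closed-loop characteristic equation is s² + (5.4 + 1.2·0.63)s + 1.2·14 = 0.
That is s² + 6.156s + 16.8 = 0, so ω_n = 4.099 rad/s and ζ = 6.156/(2·4.099) = 0.751.
%OS = 100·exp(−πζ/√(1−ζ²)) = 2.81%.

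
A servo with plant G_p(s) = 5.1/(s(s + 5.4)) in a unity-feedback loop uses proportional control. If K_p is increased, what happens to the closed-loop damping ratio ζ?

ζ = 5.4/(2√(5.1K_p)); increasing K_p raises the denominator, so ζ falls.

decrease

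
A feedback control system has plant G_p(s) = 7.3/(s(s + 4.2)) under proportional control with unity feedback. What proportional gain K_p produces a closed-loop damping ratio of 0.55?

K_p = 2

Closed-loop characteristic equation: s² + 4.2s + K_p·7.3 = 0.
So ω_n = √(7.3K_p) and 2ζω_n = 4.2, giving ζ = 4.2/(2√(7.3K_p)).
Setting ζ = 0.55: √(7.3K_p) = 4.2/(2·0.55) = 3.818, so K_p = 14.58/7.3 = 2.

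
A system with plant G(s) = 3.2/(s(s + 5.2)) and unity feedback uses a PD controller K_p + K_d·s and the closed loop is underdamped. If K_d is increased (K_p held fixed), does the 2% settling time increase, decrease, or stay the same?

Characteristic equation s² + (5.2 + 3.2K_d)s + 3.2K_p = 0: raising K_d increases ζω_n = (5.2+3.2K_d)/2 while the loop stays underdamped, so T_s ≈ 4/(ζω_n) decreases.

decrease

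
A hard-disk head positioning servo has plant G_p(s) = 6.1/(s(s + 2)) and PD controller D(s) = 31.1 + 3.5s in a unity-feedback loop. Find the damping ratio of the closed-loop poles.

ζ = 0.848

Forward path: (31.1 + 3.5s)·6.1/(s(s+2)). The closed-loop characteristic equation is s² + (2 + 6.1·3.5)s + 6.1·31.1 = 0.
That is s² + 23.35s + 189.7 = 0, so ω_n = 13.77 rad/s and ζ = 23.35/(2·13.77) = 0.8476.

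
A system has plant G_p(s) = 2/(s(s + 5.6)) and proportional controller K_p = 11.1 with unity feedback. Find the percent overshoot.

9.81%

From 1 + K_pG_p(s) = 0: s² + 5.6s + 22.2 = 0 ⇒ ω_n = 4.712, ζ = 0.5943.
%OS = 100·exp(−πζ/√(1−ζ²)) = 100·exp(−π·0.5943/√0.6468) = 9.81%.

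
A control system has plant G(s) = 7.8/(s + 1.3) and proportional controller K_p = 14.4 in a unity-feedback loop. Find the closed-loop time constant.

Closed-loop transfer function: T(s) = K_p·G(s)/(1 + K_p·G(s)) = 112.3/(s + 1.3 + 112.3) = 112.3/(s + 113.6).
Time constant τ = 1/113.6 = 0.0088 s.

τ = 0.0088 s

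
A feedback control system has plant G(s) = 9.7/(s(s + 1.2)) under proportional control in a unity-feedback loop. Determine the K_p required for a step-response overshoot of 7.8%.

From %OS = 100·exp(−πζ/√(1−ζ²)) = 7.8%, ζ = −ln(0.078)/√(π²+ln²(0.078)) = 0.6304.
Characteristic equation s² + 1.2s + 9.7K_p = 0 gives ζ = 1.2/(2√(9.7K_p)).
Setting ζ = 0.6304: √(9.7K_p) = 1.2/(2·0.6304) = 0.9518, so K_p = 0.906/9.7 = 0.0934.

K_p = 0.0934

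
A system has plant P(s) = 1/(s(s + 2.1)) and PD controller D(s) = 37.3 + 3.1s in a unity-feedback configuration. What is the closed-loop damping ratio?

ζ = 0.426

Forward path: (37.3 + 3.1s)·1/(s(s+2.1)). The closed-loop characteristic equation is s² + (2.1 + 1·3.1)s + 1·37.3 = 0.
That is s² + 5.2s + 37.3 = 0, so ω_n = 6.107 rad/s and ζ = 5.2/(2·6.107) = 0.4257.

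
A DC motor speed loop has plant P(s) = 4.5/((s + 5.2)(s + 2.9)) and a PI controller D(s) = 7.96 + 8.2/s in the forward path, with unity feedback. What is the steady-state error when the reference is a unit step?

0

The open loop D(s)P(s) has a pole at the origin (type 1), so the static position error constant is infinite and e_ss = 1/(1+∞) = 0.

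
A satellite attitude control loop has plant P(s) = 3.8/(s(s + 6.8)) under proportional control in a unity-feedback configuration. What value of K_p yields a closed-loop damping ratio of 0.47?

K_p = 13.8

Closed-loop characteristic equation: s² + 6.8s + K_p·3.8 = 0.
So ω_n = √(3.8K_p) and 2ζω_n = 6.8, giving ζ = 6.8/(2√(3.8K_p)).
Setting ζ = 0.47: √(3.8K_p) = 6.8/(2·0.47) = 7.234, so K_p = 52.33/3.8 = 13.8.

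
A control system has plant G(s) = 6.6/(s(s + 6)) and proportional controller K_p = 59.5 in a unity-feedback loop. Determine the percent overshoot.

The closed-loop denominator s² + 6s + 392.7 gives ω_n = √392.7 = 19.82 and ζ = 6/(2ω_n) = 0.1514.
%OS = 100·exp(−πζ/√(1−ζ²)) = 100·exp(−π·0.1514/√0.9771) = 61.8%.

61.8%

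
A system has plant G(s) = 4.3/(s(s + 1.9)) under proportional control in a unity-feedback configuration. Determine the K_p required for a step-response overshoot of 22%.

From %OS = 100·exp(−πζ/√(1−ζ²)) = 22%, ζ = −ln(0.22)/√(π²+ln²(0.22)) = 0.4342.
Characteristic equation s² + 1.9s + 4.3K_p = 0 gives ζ = 1.9/(2√(4.3K_p)).
Setting ζ = 0.4342: √(4.3K_p) = 1.9/(2·0.4342) = 2.188, so K_p = 4.788/4.3 = 1.11.

K_p = 1.11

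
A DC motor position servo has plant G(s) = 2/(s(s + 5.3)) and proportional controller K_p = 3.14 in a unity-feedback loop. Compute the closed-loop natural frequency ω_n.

ω_n = 2.51 rad/s

1 + K_p·G(s) = 0 gives s² + 5.3s + 6.28 = 0.
So ω_n² = 6.28 ⇒ ω_n = 2.506 rad/s, and ζ = 5.3/(2ω_n) = 1.06.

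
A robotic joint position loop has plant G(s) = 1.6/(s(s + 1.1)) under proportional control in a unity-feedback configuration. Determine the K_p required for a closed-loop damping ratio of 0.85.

Closed-loop characteristic equation: s² + 1.1s + K_p·1.6 = 0.
So ω_n = √(1.6K_p) and 2ζω_n = 1.1, giving ζ = 1.1/(2√(1.6K_p)).
Setting ζ = 0.85: √(1.6K_p) = 1.1/(2·0.85) = 0.6471, so K_p = 0.4187/1.6 = 0.262.

K_p = 0.262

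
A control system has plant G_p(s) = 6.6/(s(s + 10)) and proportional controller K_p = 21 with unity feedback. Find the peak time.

The closed-loop denominator s² + 10s + 138.6 gives ω_n = √138.6 = 11.77 and ζ = 10/(2ω_n) = 0.4247.
Damped frequency ω_d = ω_n√(1−ζ²) = 10.66 rad/s, so peak time T_p = π/ω_d = 0.295 s.

T_p = 0.295 s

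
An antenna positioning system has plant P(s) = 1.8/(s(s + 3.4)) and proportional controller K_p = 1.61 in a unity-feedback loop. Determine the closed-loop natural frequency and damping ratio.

ω_n = 1.7 rad/s, ζ = 0.999

With unity feedback the closed-loop characteristic equation is s² + 3.4s + 1.61·1.8 = s² + 3.4s + 2.898 = 0.
Matching s² + 2ζω_n s + ω_n²: ω_n = √2.898 = 1.702 rad/s and 2ζω_n = 3.4, so ζ = 3.4/(2·1.702) = 0.999.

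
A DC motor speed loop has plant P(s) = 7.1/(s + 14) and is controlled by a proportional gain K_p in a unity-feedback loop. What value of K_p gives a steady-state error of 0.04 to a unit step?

For a type-0 loop with proportional control, e_ss = 1/(1 + K_p·P(0)).
P(0) = 0.5071. Require 1/(1 + K_p·0.5071) = 0.04, so 1 + 0.5071·K_p = 25.
K_p = (25 − 1)/0.5071 = 47.3.

K_p = 47.3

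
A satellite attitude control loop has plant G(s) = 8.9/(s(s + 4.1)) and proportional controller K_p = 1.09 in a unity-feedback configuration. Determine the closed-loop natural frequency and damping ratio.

The closed-loop denominator is s(s+4.1) + 1.09·8.9 = s² + 4.1s + 9.701.
Matching s² + 2ζω_n s + ω_n²: ω_n = √9.701 = 3.115 rad/s and 2ζω_n = 4.1, so ζ = 4.1/(2·3.115) = 0.658.

ω_n = 3.11 rad/s, ζ = 0.658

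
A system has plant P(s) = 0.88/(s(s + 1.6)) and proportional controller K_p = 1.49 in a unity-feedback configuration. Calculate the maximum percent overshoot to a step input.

The closed-loop denominator s² + 1.6s + 1.311 gives ω_n = √1.311 = 1.145 and ζ = 1.6/(2ω_n) = 0.6986.
%OS = 100·exp(−πζ/√(1−ζ²)) = 100·exp(−π·0.6986/√0.5119) = 4.65%.

4.65%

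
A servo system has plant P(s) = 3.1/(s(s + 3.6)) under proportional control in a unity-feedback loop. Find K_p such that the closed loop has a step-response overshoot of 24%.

K_p = 6.11

From %OS = 100·exp(−πζ/√(1−ζ²)) = 24%, ζ = −ln(0.24)/√(π²+ln²(0.24)) = 0.4136.
Characteristic equation s² + 3.6s + 3.1K_p = 0 gives ζ = 3.6/(2√(3.1K_p)).
Setting ζ = 0.4136: √(3.1K_p) = 3.6/(2·0.4136) = 4.352, so K_p = 18.94/3.1 = 6.11.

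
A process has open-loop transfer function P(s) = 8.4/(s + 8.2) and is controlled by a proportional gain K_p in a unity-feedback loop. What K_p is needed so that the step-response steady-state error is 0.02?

Steady-state error for a unit step on this type-0 loop is 1/(1 + K_p·P(0)).
P(0) = 1.024. Require 1/(1 + K_p·1.024) = 0.02, so 1 + 1.024·K_p = 50.
K_p = (50 − 1)/1.024 = 47.8.

K_p = 47.8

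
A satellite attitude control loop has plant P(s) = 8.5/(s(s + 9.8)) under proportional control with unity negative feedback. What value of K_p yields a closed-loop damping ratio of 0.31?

K_p = 29.4

Closed-loop characteristic equation: s² + 9.8s + K_p·8.5 = 0.
So ω_n = √(8.5K_p) and 2ζω_n = 9.8, giving ζ = 9.8/(2√(8.5K_p)).
Setting ζ = 0.31: √(8.5K_p) = 9.8/(2·0.31) = 15.81, so K_p = 249.8/8.5 = 29.4.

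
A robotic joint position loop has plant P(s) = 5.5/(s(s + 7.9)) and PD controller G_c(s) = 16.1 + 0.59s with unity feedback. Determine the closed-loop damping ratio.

Forward path: (16.1 + 0.59s)·5.5/(s(s+7.9)). The closed-loop characteristic equation is s² + (7.9 + 5.5·0.59)s + 5.5·16.1 = 0.
That is s² + 11.14s + 88.55 = 0, so ω_n = 9.41 rad/s and ζ = 11.14/(2·9.41) = 0.5922.

ζ = 0.592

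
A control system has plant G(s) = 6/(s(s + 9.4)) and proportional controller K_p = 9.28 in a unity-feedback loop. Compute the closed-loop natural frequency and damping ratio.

ω_n = 7.46 rad/s, ζ = 0.63

With unity feedback the closed-loop characteristic equation is s² + 9.4s + 9.28·6 = s² + 9.4s + 55.68 = 0.
Matching s² + 2ζω_n s + ω_n²: ω_n = √55.68 = 7.462 rad/s and 2ζω_n = 9.4, so ζ = 9.4/(2·7.462) = 0.63.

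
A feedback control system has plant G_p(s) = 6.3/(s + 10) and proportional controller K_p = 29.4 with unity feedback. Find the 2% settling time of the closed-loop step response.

Closed-loop transfer function: T(s) = K_p·G_p(s)/(1 + K_p·G_p(s)) = 185.2/(s + 10 + 185.2) = 185.2/(s + 195.2).
Time constant τ = 1/195.2 = 0.005122 s, so the 2% settling time is about 4τ = 0.0205 s.

T_s ≈ 0.0205 s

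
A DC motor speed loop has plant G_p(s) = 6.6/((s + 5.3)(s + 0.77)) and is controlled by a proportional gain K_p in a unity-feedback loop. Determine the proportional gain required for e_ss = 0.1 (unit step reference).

K_p = 5.56

Steady-state error for a unit step on this type-0 loop is 1/(1 + K_p·G_p(0)).
G_p(0) = 1.617. Require 1/(1 + K_p·1.617) = 0.1, so 1 + 1.617·K_p = 10.
K_p = (10 − 1)/1.617 = 5.56.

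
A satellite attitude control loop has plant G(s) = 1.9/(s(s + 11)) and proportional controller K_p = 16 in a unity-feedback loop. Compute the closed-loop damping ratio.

The closed-loop denominator is s(s+11) + 16·1.9 = s² + 11s + 30.4.
Matching s² + 2ζω_n s + ω_n²: ω_n = √30.4 = 5.514 rad/s and 2ζω_n = 11, so ζ = 11/(2·5.514) = 0.998.

ζ = 0.998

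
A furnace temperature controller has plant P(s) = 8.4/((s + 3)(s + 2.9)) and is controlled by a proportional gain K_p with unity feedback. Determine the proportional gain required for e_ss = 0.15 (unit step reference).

K_p = 5.87

Steady-state error for a unit step on this type-0 loop is 1/(1 + K_p·P(0)).
P(0) = 0.9655. Require 1/(1 + K_p·0.9655) = 0.15, so 1 + 0.9655·K_p = 6.667.
K_p = (6.667 − 1)/0.9655 = 5.87.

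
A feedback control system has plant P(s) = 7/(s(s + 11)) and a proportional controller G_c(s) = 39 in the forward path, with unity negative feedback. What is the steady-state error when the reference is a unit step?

0

The open loop G_c(s)P(s) has a pole at the origin (type 1), so the static position error constant is infinite and e_ss = 1/(1+∞) = 0.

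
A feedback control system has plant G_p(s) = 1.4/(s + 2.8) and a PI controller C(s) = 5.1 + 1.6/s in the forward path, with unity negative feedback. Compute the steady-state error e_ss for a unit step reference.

The open loop C(s)G_p(s) has a pole at the origin (type 1), so the static position error constant is infinite and e_ss = 1/(1+∞) = 0.

0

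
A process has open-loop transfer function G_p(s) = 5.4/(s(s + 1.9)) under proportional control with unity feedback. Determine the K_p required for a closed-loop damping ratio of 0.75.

Closed-loop characteristic equation: s² + 1.9s + K_p·5.4 = 0.
So ω_n = √(5.4K_p) and 2ζω_n = 1.9, giving ζ = 1.9/(2√(5.4K_p)).
Setting ζ = 0.75: √(5.4K_p) = 1.9/(2·0.75) = 1.267, so K_p = 1.604/5.4 = 0.297.

K_p = 0.297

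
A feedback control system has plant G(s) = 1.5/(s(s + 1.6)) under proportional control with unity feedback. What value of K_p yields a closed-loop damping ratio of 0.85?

K_p = 0.591

Closed-loop characteristic equation: s² + 1.6s + K_p·1.5 = 0.
So ω_n = √(1.5K_p) and 2ζω_n = 1.6, giving ζ = 1.6/(2√(1.5K_p)).
Setting ζ = 0.85: √(1.5K_p) = 1.6/(2·0.85) = 0.9412, so K_p = 0.8858/1.5 = 0.591.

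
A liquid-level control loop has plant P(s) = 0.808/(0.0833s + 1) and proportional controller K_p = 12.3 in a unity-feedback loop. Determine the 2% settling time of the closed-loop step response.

T_s ≈ 0.0305 s

Closed loop: T(s) = K_p·P/(1+K_p·P) = 9.938/(0.0833s + 1 + 9.938), with pole at s = −(1 + 9.938)/0.0833 = −131.3.
τ = 1/131.3 = 0.007615 s, so 2% settling time ≈ 4τ = 0.0305 s.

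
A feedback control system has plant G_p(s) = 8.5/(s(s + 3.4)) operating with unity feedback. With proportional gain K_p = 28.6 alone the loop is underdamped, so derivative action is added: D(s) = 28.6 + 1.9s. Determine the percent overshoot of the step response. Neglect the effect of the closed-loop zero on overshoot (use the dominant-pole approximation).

7.98%

Forward path: (28.6 + 1.9s)·8.5/(s(s+3.4)). The closed-loop characteristic equation is s² + (3.4 + 8.5·1.9)s + 8.5·28.6 = 0.
That is s² + 19.55s + 243.1 = 0, so ω_n = 15.59 rad/s and ζ = 19.55/(2·15.59) = 0.6269.
%OS = 100·exp(−πζ/√(1−ζ²)) = 7.98%.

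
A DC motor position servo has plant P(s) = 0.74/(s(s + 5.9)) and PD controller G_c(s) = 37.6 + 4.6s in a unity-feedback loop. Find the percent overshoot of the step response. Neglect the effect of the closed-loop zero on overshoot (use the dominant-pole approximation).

Forward path: (37.6 + 4.6s)·0.74/(s(s+5.9)). The closed-loop characteristic equation is s² + (5.9 + 0.74·4.6)s + 0.74·37.6 = 0.
That is s² + 9.304s + 27.82 = 0, so ω_n = 5.275 rad/s and ζ = 9.304/(2·5.275) = 0.8819.
%OS = 100·exp(−πζ/√(1−ζ²)) = 0.28%.

0.28%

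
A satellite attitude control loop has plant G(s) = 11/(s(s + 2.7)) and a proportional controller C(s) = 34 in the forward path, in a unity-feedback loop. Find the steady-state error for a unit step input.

0

The open loop C(s)G(s) has a pole at the origin (type 1), so the static position error constant is infinite and e_ss = 1/(1+∞) = 0.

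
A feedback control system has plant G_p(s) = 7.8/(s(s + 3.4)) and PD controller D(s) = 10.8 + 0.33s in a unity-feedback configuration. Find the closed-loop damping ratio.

Forward path: (10.8 + 0.33s)·7.8/(s(s+3.4)). The closed-loop characteristic equation is s² + (3.4 + 7.8·0.33)s + 7.8·10.8 = 0.
That is s² + 5.974s + 84.24 = 0, so ω_n = 9.178 rad/s and ζ = 5.974/(2·9.178) = 0.3254.

ζ = 0.325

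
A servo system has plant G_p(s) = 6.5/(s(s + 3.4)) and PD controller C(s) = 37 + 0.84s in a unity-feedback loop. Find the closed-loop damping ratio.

ζ = 0.286

Forward path: (37 + 0.84s)·6.5/(s(s+3.4)). The closed-loop characteristic equation is s² + (3.4 + 6.5·0.84)s + 6.5·37 = 0.
That is s² + 8.86s + 240.5 = 0, so ω_n = 15.51 rad/s and ζ = 8.86/(2·15.51) = 0.2857.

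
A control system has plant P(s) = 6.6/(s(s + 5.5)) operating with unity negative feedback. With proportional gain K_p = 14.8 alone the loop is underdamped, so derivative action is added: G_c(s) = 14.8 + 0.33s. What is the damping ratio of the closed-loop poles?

Forward path: (14.8 + 0.33s)·6.6/(s(s+5.5)). The closed-loop characteristic equation is s² + (5.5 + 6.6·0.33)s + 6.6·14.8 = 0.
That is s² + 7.678s + 97.68 = 0, so ω_n = 9.883 rad/s and ζ = 7.678/(2·9.883) = 0.3884.

ζ = 0.388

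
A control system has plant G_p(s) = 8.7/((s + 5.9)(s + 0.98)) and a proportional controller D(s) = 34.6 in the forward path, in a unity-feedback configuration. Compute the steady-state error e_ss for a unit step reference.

The loop is type 0. Static position error constant K_pos = D(0)·G_p(0) = 34.6·1.505 = 52.06.
Steady-state error to a unit step: e_ss = 1/(1+K_pos) = 1/53.06 = 0.0188.

0.0188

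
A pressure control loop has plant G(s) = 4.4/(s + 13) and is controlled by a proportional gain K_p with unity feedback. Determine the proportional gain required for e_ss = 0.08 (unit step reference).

K_p = 34

For a type-0 loop with proportional control, e_ss = 1/(1 + K_p·G(0)).
G(0) = 0.3385. Require 1/(1 + K_p·0.3385) = 0.08, so 1 + 0.3385·K_p = 12.5.
K_p = (12.5 − 1)/0.3385 = 34.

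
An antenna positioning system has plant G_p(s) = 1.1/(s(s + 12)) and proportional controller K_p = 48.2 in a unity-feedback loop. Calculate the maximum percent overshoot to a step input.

From 1 + K_pG_p(s) = 0: s² + 12s + 53.02 = 0 ⇒ ω_n = 7.281, ζ = 0.824.
%OS = 100·exp(−πζ/√(1−ζ²)) = 100·exp(−π·0.824/√0.321) = 1.04%.

1.04%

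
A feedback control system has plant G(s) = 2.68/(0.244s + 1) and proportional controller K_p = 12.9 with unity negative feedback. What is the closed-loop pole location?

Closed loop: T(s) = K_p·G/(1+K_p·G) = 34.57/(0.244s + 1 + 34.57), with pole at s = −(1 + 34.57)/0.244 = −145.8.

s = -145.8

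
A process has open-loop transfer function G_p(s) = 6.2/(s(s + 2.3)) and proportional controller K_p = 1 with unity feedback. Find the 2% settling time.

T_s ≈ 3.48 s

Closed-loop characteristic equation: s² + 2.3s + 6.2 = 0, so ω_n = 2.49 rad/s and ζ = 2.3/(2·2.49) = 0.4619.
2% settling time T_s ≈ 4/(ζω_n) = 4/1.15 = 3.48 s.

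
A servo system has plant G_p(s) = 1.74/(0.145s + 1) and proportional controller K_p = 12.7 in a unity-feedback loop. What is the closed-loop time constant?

Closed loop: T(s) = K_p·G_p/(1+K_p·G_p) = 22.1/(0.145s + 1 + 22.1), with pole at s = −(1 + 22.1)/0.145 = −159.3.
Closed-loop time constant τ = 1/159.3 = 0.00628 s.

τ = 0.00628 s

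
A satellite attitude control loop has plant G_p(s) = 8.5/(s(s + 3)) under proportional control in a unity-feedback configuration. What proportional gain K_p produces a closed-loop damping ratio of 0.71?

K_p = 0.525

Closed-loop characteristic equation: s² + 3s + K_p·8.5 = 0.
So ω_n = √(8.5K_p) and 2ζω_n = 3, giving ζ = 3/(2√(8.5K_p)).
Setting ζ = 0.71: √(8.5K_p) = 3/(2·0.71) = 2.113, so K_p = 4.463/8.5 = 0.525.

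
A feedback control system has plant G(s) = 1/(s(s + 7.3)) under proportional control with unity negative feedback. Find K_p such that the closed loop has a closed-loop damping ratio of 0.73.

Closed-loop characteristic equation: s² + 7.3s + K_p·1 = 0.
So ω_n = √(1K_p) and 2ζω_n = 7.3, giving ζ = 7.3/(2√(1K_p)).
Setting ζ = 0.73: √(1K_p) = 7.3/(2·0.73) = 5, so K_p = 25/1 = 25.

K_p = 25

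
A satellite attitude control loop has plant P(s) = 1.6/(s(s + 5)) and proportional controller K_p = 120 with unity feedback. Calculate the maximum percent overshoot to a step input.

56.2%

Closed-loop characteristic equation: s² + 5s + 192 = 0, so ω_n = 13.86 rad/s and ζ = 5/(2·13.86) = 0.1804.
%OS = 100·exp(−πζ/√(1−ζ²)) = 100·exp(−π·0.1804/√0.9674) = 56.2%.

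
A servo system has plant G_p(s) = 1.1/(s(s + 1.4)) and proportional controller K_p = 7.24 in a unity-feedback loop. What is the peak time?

Closed-loop characteristic equation: s² + 1.4s + 7.964 = 0, so ω_n = 2.822 rad/s and ζ = 1.4/(2·2.822) = 0.248.
Damped frequency ω_d = ω_n√(1−ζ²) = 2.734 rad/s, so peak time T_p = π/ω_d = 1.15 s.

T_p = 1.15 s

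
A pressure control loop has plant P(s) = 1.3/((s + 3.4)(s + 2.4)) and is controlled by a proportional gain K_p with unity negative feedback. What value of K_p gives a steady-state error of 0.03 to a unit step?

The loop is type 0, so e_ss(step) = 1/(1 + K_pos) with K_pos = K_p·P(0).
P(0) = 0.1593. Require 1/(1 + K_p·0.1593) = 0.03, so 1 + 0.1593·K_p = 33.33.
K_p = (33.33 − 1)/0.1593 = 203.

K_p = 203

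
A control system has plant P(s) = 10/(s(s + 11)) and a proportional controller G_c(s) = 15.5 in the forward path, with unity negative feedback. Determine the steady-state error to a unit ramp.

The loop has one pole at the origin (type 1). Velocity error constant K_v = lim_{s→0} s·G_c(s)P(s) = 15.5·10/11 = 14.09.
Steady-state error to a unit ramp: e_ss = 1/K_v = 0.071.

0.071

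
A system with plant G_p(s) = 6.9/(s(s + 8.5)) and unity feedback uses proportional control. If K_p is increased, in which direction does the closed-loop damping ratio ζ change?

ζ = 8.5/(2√(6.9K_p)); increasing K_p raises the denominator, so ζ falls.

decrease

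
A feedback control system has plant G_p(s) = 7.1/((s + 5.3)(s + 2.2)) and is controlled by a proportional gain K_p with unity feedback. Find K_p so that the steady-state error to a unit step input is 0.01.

K_p = 163

For a type-0 loop with proportional control, e_ss = 1/(1 + K_p·G_p(0)).
G_p(0) = 0.6089. Require 1/(1 + K_p·0.6089) = 0.01, so 1 + 0.6089·K_p = 100.
K_p = (100 − 1)/0.6089 = 163.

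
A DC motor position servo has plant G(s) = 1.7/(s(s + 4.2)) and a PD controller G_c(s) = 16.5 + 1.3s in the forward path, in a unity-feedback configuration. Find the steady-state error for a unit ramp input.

The loop has one pole at the origin (type 1). Velocity error constant K_v = lim_{s→0} s·G_c(s)G(s) = 16.5·1.7/4.2 = 6.679.
Steady-state error to a unit ramp: e_ss = 1/K_v = 0.15.

0.15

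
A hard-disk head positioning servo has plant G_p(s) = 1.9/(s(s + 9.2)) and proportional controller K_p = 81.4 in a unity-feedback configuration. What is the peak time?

T_p = 0.272 s

Closed-loop characteristic equation: s² + 9.2s + 154.7 = 0, so ω_n = 12.44 rad/s and ζ = 9.2/(2·12.44) = 0.3699.
Damped frequency ω_d = ω_n√(1−ζ²) = 11.55 rad/s, so peak time T_p = π/ω_d = 0.272 s.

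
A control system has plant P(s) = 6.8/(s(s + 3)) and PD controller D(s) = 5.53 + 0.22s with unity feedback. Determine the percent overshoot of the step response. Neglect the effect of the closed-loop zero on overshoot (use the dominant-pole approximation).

Forward path: (5.53 + 0.22s)·6.8/(s(s+3)). The closed-loop characteristic equation is s² + (3 + 6.8·0.22)s + 6.8·5.53 = 0.
That is s² + 4.496s + 37.6 = 0, so ω_n = 6.132 rad/s and ζ = 4.496/(2·6.132) = 0.3666.
%OS = 100·exp(−πζ/√(1−ζ²)) = 29%.

29%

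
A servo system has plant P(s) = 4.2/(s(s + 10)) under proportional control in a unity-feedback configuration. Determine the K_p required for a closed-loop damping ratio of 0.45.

Closed-loop characteristic equation: s² + 10s + K_p·4.2 = 0.
So ω_n = √(4.2K_p) and 2ζω_n = 10, giving ζ = 10/(2√(4.2K_p)).
Setting ζ = 0.45: √(4.2K_p) = 10/(2·0.45) = 11.11, so K_p = 123.5/4.2 = 29.4.

K_p = 29.4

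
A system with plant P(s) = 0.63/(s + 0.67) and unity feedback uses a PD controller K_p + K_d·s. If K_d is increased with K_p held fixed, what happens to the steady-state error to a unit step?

At s = 0 the derivative term contributes nothing: C(0) = K_p regardless of K_d, so K_pos = K_p·P(0) and e_ss are unchanged.

unchanged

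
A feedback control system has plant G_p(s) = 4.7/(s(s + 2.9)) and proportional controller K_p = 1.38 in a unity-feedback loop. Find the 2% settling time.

T_s ≈ 2.76 s

Closed-loop characteristic equation: s² + 2.9s + 6.486 = 0, so ω_n = 2.547 rad/s and ζ = 2.9/(2·2.547) = 0.5694.
2% settling time T_s ≈ 4/(ζω_n) = 4/1.45 = 2.76 s.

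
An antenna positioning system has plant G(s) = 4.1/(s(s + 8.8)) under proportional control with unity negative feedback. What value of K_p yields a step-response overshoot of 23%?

K_p = 26.3

From %OS = 100·exp(−πζ/√(1−ζ²)) = 23%, ζ = −ln(0.23)/√(π²+ln²(0.23)) = 0.4237.
Characteristic equation s² + 8.8s + 4.1K_p = 0 gives ζ = 8.8/(2√(4.1K_p)).
Setting ζ = 0.4237: √(4.1K_p) = 8.8/(2·0.4237) = 10.38, so K_p = 107.8/4.1 = 26.3.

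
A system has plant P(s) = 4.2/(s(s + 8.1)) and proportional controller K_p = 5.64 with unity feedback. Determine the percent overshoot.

0.897%

The closed-loop denominator s² + 8.1s + 23.69 gives ω_n = √23.69 = 4.867 and ζ = 8.1/(2ω_n) = 0.8321.
%OS = 100·exp(−πζ/√(1−ζ²)) = 100·exp(−π·0.8321/√0.3076) = 0.897%.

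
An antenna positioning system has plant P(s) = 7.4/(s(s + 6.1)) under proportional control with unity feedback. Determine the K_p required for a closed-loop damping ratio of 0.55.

K_p = 4.16

Closed-loop characteristic equation: s² + 6.1s + K_p·7.4 = 0.
So ω_n = √(7.4K_p) and 2ζω_n = 6.1, giving ζ = 6.1/(2√(7.4K_p)).
Setting ζ = 0.55: √(7.4K_p) = 6.1/(2·0.55) = 5.545, so K_p = 30.75/7.4 = 4.16.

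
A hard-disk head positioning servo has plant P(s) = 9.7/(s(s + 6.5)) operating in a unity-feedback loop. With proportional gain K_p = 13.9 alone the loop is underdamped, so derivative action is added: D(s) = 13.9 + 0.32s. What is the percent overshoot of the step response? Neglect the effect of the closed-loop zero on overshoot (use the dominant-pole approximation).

Forward path: (13.9 + 0.32s)·9.7/(s(s+6.5)). The closed-loop characteristic equation is s² + (6.5 + 9.7·0.32)s + 9.7·13.9 = 0.
That is s² + 9.604s + 134.8 = 0, so ω_n = 11.61 rad/s and ζ = 9.604/(2·11.61) = 0.4136.
%OS = 100·exp(−πζ/√(1−ζ²)) = 24%.

24%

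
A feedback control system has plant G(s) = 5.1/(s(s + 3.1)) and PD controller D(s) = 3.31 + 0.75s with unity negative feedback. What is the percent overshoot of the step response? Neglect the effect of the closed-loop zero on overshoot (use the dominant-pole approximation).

Forward path: (3.31 + 0.75s)·5.1/(s(s+3.1)). The closed-loop characteristic equation is s² + (3.1 + 5.1·0.75)s + 5.1·3.31 = 0.
That is s² + 6.925s + 16.88 = 0, so ω_n = 4.109 rad/s and ζ = 6.925/(2·4.109) = 0.8427.
%OS = 100·exp(−πζ/√(1−ζ²)) = 0.731%.

0.731%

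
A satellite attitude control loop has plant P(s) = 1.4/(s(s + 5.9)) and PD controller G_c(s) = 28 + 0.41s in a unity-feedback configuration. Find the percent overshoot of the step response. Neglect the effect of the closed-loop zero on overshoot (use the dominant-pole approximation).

15%

Forward path: (28 + 0.41s)·1.4/(s(s+5.9)). The closed-loop characteristic equation is s² + (5.9 + 1.4·0.41)s + 1.4·28 = 0.
That is s² + 6.474s + 39.2 = 0, so ω_n = 6.261 rad/s and ζ = 6.474/(2·6.261) = 0.517.
%OS = 100·exp(−πζ/√(1−ζ²)) = 15%.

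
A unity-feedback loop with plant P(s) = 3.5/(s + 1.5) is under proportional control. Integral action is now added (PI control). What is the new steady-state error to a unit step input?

The integrator makes K_pos = lim_{s→0} C(s)G(s) infinite, so e_ss = 1/(1+K_pos) = 0.

0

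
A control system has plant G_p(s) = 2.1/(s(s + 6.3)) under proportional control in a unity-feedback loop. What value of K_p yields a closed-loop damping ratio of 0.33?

Closed-loop characteristic equation: s² + 6.3s + K_p·2.1 = 0.
So ω_n = √(2.1K_p) and 2ζω_n = 6.3, giving ζ = 6.3/(2√(2.1K_p)).
Setting ζ = 0.33: √(2.1K_p) = 6.3/(2·0.33) = 9.545, so K_p = 91.12/2.1 = 43.4.

K_p = 43.4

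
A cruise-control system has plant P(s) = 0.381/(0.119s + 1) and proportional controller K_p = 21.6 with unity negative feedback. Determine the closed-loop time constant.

τ = 0.0129 s

Closed loop: T(s) = K_p·P/(1+K_p·P) = 8.23/(0.119s + 1 + 8.23), with pole at s = −(1 + 8.23)/0.119 = −77.56.
Closed-loop time constant τ = 1/77.56 = 0.0129 s.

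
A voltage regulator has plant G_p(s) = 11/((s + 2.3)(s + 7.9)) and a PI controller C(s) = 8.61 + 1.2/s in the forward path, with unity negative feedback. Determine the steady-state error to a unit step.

The open loop C(s)G_p(s) has a pole at the origin (type 1), so the static position error constant is infinite and e_ss = 1/(1+∞) = 0.

0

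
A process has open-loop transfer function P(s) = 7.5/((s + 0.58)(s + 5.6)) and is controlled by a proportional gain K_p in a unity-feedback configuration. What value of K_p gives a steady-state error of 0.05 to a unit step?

K_p = 8.23

The loop is type 0, so e_ss(step) = 1/(1 + K_pos) with K_pos = K_p·P(0).
P(0) = 2.309. Require 1/(1 + K_p·2.309) = 0.05, so 1 + 2.309·K_p = 20.
K_p = (20 − 1)/2.309 = 8.23.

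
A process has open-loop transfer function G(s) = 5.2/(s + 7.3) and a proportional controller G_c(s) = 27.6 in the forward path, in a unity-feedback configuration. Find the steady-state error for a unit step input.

0.0484

The loop is type 0. Static position error constant K_pos = G_c(0)·G(0) = 27.6·0.7123 = 19.66.
Steady-state error to a unit step: e_ss = 1/(1+K_pos) = 1/20.66 = 0.0484.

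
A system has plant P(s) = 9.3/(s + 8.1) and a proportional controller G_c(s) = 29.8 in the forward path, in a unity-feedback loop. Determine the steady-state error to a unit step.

0.0284

The loop is type 0. Static position error constant K_pos = G_c(0)·P(0) = 29.8·1.148 = 34.21.
Steady-state error to a unit step: e_ss = 1/(1+K_pos) = 1/35.21 = 0.0284.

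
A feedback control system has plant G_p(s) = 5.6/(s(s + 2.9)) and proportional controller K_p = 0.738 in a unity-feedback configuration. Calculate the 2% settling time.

T_s ≈ 2.76 s

The closed-loop denominator s² + 2.9s + 4.133 gives ω_n = √4.133 = 2.033 and ζ = 2.9/(2ω_n) = 0.7133.
2% settling time T_s ≈ 4/(ζω_n) = 4/1.45 = 2.76 s.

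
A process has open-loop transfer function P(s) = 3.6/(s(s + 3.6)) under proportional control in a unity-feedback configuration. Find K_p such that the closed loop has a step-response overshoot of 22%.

K_p = 4.77

From %OS = 100·exp(−πζ/√(1−ζ²)) = 22%, ζ = −ln(0.22)/√(π²+ln²(0.22)) = 0.4342.
Characteristic equation s² + 3.6s + 3.6K_p = 0 gives ζ = 3.6/(2√(3.6K_p)).
Setting ζ = 0.4342: √(3.6K_p) = 3.6/(2·0.4342) = 4.146, so K_p = 17.19/3.6 = 4.77.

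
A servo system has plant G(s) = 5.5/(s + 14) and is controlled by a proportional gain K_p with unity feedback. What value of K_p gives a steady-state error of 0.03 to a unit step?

Steady-state error for a unit step on this type-0 loop is 1/(1 + K_p·G(0)).
G(0) = 0.3929. Require 1/(1 + K_p·0.3929) = 0.03, so 1 + 0.3929·K_p = 33.33.
K_p = (33.33 − 1)/0.3929 = 82.3.

K_p = 82.3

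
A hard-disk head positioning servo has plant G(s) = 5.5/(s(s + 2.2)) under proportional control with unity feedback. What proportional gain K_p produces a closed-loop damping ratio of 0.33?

Closed-loop characteristic equation: s² + 2.2s + K_p·5.5 = 0.
So ω_n = √(5.5K_p) and 2ζω_n = 2.2, giving ζ = 2.2/(2√(5.5K_p)).
Setting ζ = 0.33: √(5.5K_p) = 2.2/(2·0.33) = 3.333, so K_p = 11.11/5.5 = 2.02.

K_p = 2.02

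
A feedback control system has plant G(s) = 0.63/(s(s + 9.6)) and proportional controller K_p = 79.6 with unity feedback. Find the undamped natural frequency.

ω_n = 7.08 rad/s

The closed-loop denominator is s(s+9.6) + 79.6·0.63 = s² + 9.6s + 50.15.
Matching s² + 2ζω_n s + ω_n²: ω_n = √50.15 = 7.082 rad/s and 2ζω_n = 9.6, so ζ = 9.6/(2·7.082) = 0.678.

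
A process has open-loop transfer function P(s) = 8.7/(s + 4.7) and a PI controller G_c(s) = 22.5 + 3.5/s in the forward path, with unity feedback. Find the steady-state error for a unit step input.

0

The open loop G_c(s)P(s) has a pole at the origin (type 1), so the static position error constant is infinite and e_ss = 1/(1+∞) = 0.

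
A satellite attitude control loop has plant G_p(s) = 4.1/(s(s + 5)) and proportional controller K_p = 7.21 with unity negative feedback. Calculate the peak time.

T_p = 0.651 s

From 1 + K_pG_p(s) = 0: s² + 5s + 29.56 = 0 ⇒ ω_n = 5.437, ζ = 0.4598.
Damped frequency ω_d = ω_n√(1−ζ²) = 4.828 rad/s, so peak time T_p = π/ω_d = 0.651 s.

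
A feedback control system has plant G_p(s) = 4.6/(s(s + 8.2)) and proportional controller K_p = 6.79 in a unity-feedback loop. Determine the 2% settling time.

The closed-loop denominator s² + 8.2s + 31.23 gives ω_n = √31.23 = 5.589 and ζ = 8.2/(2ω_n) = 0.7336.
2% settling time T_s ≈ 4/(ζω_n) = 4/4.1 = 0.976 s.

T_s ≈ 0.976 s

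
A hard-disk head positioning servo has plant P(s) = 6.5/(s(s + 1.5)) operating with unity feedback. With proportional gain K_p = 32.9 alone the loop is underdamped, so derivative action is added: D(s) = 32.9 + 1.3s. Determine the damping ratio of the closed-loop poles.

Forward path: (32.9 + 1.3s)·6.5/(s(s+1.5)). The closed-loop characteristic equation is s² + (1.5 + 6.5·1.3)s + 6.5·32.9 = 0.
That is s² + 9.95s + 213.8 = 0, so ω_n = 14.62 rad/s and ζ = 9.95/(2·14.62) = 0.3402.

ζ = 0.34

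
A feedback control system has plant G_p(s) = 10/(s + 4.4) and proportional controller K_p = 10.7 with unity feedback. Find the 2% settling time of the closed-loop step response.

Closed-loop transfer function: T(s) = K_p·G_p(s)/(1 + K_p·G_p(s)) = 107/(s + 4.4 + 107) = 107/(s + 111.4).
Time constant τ = 1/111.4 = 0.008977 s, so the 2% settling time is about 4τ = 0.0359 s.

T_s ≈ 0.0359 s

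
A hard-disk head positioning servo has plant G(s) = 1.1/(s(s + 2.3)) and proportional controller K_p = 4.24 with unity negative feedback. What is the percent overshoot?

13.9%

The closed-loop denominator s² + 2.3s + 4.664 gives ω_n = √4.664 = 2.16 and ζ = 2.3/(2ω_n) = 0.5325.
%OS = 100·exp(−πζ/√(1−ζ²)) = 100·exp(−π·0.5325/√0.7164) = 13.9%.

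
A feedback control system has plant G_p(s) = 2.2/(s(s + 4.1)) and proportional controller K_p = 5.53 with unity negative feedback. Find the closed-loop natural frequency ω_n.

1 + K_p·G_p(s) = 0 gives s² + 4.1s + 12.17 = 0.
Matching s² + 2ζω_n s + ω_n²: ω_n = √12.17 = 3.488 rad/s and 2ζω_n = 4.1, so ζ = 4.1/(2·3.488) = 0.588.

ω_n = 3.49 rad/s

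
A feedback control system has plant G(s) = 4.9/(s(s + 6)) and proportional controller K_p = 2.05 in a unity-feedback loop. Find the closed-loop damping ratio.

ζ = 0.947

The closed-loop denominator is s(s+6) + 2.05·4.9 = s² + 6s + 10.04.
Matching s² + 2ζω_n s + ω_n²: ω_n = √10.04 = 3.169 rad/s and 2ζω_n = 6, so ζ = 6/(2·3.169) = 0.947.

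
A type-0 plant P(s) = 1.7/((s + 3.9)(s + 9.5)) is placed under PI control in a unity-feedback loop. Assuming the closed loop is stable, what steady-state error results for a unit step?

The PI controller's integrator makes the forward path type 1, so e_ss to a step is zero.

0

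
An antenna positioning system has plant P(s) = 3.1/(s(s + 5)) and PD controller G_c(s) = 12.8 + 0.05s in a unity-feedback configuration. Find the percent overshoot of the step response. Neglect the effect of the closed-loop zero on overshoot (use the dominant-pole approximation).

Forward path: (12.8 + 0.05s)·3.1/(s(s+5)). The closed-loop characteristic equation is s² + (5 + 3.1·0.05)s + 3.1·12.8 = 0.
That is s² + 5.155s + 39.68 = 0, so ω_n = 6.299 rad/s and ζ = 5.155/(2·6.299) = 0.4092.
%OS = 100·exp(−πζ/√(1−ζ²)) = 24.4%.

24.4%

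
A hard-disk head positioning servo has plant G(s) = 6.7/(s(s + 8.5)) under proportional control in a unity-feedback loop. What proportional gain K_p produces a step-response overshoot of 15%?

K_p = 10.1

From %OS = 100·exp(−πζ/√(1−ζ²)) = 15%, ζ = −ln(0.15)/√(π²+ln²(0.15)) = 0.5169.
Characteristic equation s² + 8.5s + 6.7K_p = 0 gives ζ = 8.5/(2√(6.7K_p)).
Setting ζ = 0.5169: √(6.7K_p) = 8.5/(2·0.5169) = 8.222, so K_p = 67.59/6.7 = 10.1.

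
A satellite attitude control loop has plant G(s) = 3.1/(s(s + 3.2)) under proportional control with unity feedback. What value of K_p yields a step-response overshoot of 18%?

From %OS = 100·exp(−πζ/√(1−ζ²)) = 18%, ζ = −ln(0.18)/√(π²+ln²(0.18)) = 0.4791.
Characteristic equation s² + 3.2s + 3.1K_p = 0 gives ζ = 3.2/(2√(3.1K_p)).
Setting ζ = 0.4791: √(3.1K_p) = 3.2/(2·0.4791) = 3.34, so K_p = 11.15/3.1 = 3.6.

K_p = 3.6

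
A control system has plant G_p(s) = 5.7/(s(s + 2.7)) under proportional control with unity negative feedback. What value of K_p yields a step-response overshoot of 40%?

K_p = 4.08

From %OS = 100·exp(−πζ/√(1−ζ²)) = 40%, ζ = −ln(0.4)/√(π²+ln²(0.4)) = 0.28.
Characteristic equation s² + 2.7s + 5.7K_p = 0 gives ζ = 2.7/(2√(5.7K_p)).
Setting ζ = 0.28: √(5.7K_p) = 2.7/(2·0.28) = 4.821, so K_p = 23.25/5.7 = 4.08.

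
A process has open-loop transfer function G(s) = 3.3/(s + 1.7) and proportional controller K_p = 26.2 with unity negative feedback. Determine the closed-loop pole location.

Closed-loop transfer function: T(s) = K_p·G(s)/(1 + K_p·G(s)) = 86.46/(s + 1.7 + 86.46) = 86.46/(s + 88.16).
The closed-loop pole is at s = −88.16.

s = -88.16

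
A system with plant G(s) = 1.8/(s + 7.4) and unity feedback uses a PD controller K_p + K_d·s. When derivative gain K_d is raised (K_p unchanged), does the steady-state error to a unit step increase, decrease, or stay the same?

unchanged

At s = 0 the derivative term contributes nothing: C(0) = K_p regardless of K_d, so K_pos = K_p·G(0) and e_ss are unchanged.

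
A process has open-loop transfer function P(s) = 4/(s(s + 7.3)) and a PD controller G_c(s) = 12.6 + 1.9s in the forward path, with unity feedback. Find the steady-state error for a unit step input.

The open loop G_c(s)P(s) has a pole at the origin (type 1), so the static position error constant is infinite and e_ss = 1/(1+∞) = 0.

0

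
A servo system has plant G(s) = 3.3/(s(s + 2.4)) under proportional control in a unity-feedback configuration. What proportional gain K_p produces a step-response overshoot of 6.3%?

From %OS = 100·exp(−πζ/√(1−ζ²)) = 6.3%, ζ = −ln(0.063)/√(π²+ln²(0.063)) = 0.6606.
Characteristic equation s² + 2.4s + 3.3K_p = 0 gives ζ = 2.4/(2√(3.3K_p)).
Setting ζ = 0.6606: √(3.3K_p) = 2.4/(2·0.6606) = 1.816, so K_p = 3.299/3.3 = 1.

K_p = 1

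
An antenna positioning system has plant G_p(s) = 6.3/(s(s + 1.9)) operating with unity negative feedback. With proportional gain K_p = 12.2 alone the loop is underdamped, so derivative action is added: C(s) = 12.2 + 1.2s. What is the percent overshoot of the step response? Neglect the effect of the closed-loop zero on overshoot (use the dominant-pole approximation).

13.4%

Forward path: (12.2 + 1.2s)·6.3/(s(s+1.9)). The closed-loop characteristic equation is s² + (1.9 + 6.3·1.2)s + 6.3·12.2 = 0.
That is s² + 9.46s + 76.86 = 0, so ω_n = 8.767 rad/s and ζ = 9.46/(2·8.767) = 0.5395.
%OS = 100·exp(−πζ/√(1−ζ²)) = 13.4%.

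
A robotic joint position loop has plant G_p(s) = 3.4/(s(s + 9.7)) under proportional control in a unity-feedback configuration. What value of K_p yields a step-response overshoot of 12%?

From %OS = 100·exp(−πζ/√(1−ζ²)) = 12%, ζ = −ln(0.12)/√(π²+ln²(0.12)) = 0.5594.
Characteristic equation s² + 9.7s + 3.4K_p = 0 gives ζ = 9.7/(2√(3.4K_p)).
Setting ζ = 0.5594: √(3.4K_p) = 9.7/(2·0.5594) = 8.67, so K_p = 75.16/3.4 = 22.1.

K_p = 22.1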